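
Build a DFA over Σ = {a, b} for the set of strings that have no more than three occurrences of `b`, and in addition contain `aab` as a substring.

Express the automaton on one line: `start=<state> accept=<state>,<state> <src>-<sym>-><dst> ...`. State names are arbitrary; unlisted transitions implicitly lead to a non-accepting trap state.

Handle the two conditions separately and then intersect. One (5 states) tracks the count of `b`s, saturating at 4; the other (4 states) tracks whether and how much of `aab` has been seen. Each combined state is a pair, one component from each; accept when both components accept. Equivalent product states are then merged.
13 states suffice.
          a    b  
>  q0     q1   q2 
   q1     q3   q2 
   q2     q4   q5 
   q3     q3   q6 
   q4     q7   q5 
   q5     q8   q9 
 * q6     q6  q10 
   q7     q7  q10 
   q8    q11   q9 
   q9     q9   q9 
 * q10   q10  q12 
   q11   q11  q12 
 * q12   q12   q9 
(> = start, * = accepting)

start=q0 accept=q6,q10,q12 q0-a->q1 q0-b->q2 q1-a->q3 q1-b->q2 q2-a->q4 q2-b->q5 q3-a->q3 q3-b->q6 q4-a->q7 q4-b->q5 q5-a->q8 q5-b->q9 q6-a->q6 q6-b->q10 q7-a->q7 q7-b->q10 q8-a->q11 q8-b->q9 q9-a->q9 q9-b->q9 q10-a->q10 q10-b->q12 q11-a->q11 q11-b->q12 q12-a->q12 q12-b->q9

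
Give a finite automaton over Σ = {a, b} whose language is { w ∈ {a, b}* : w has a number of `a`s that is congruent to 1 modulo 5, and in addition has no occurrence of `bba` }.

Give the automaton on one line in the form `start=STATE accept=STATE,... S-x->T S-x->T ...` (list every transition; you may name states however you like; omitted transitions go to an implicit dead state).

Build one automaton per condition and run them in lockstep. One (5 states) tracks the count of `a`s modulo 5; the other (4 states) tracks partial matches of the forbidden pattern `bba`. Each combined state is a pair, one component from each; accept when both components accept.
20 states suffice.
          a    b  
>  s0     s1   s2 
 * s1     s3   s4 
   s2     s1   s5 
   s3     s6   s7 
 * s4     s3   s8 
   s5     s9   s5 
   s6    s10  s11 
   s7     s6  s12 
 * s8    s13   s8 
   s9    s13   s9 
   s10    s0  s14 
   s11   s10  s15 
   s12   s16  s12 
   s13   s16  s13 
   s14    s0  s17 
   s15   s18  s15 
   s16   s18  s16 
   s17   s19  s17 
   s18   s19  s18 
   s19    s9  s19 
(> = start, * = accepting)

start=s0 accept=s1,s4,s8 s0-a->s1 s0-b->s2 s1-a->s3 s1-b->s4 s2-a->s1 s2-b->s5 s3-a->s6 s3-b->s7 s4-a->s3 s4-b->s8 s5-a->s9 s5-b->s5 s6-a->s10 s6-b->s11 s7-a->s6 s7-b->s12 s8-a->s13 s8-b->s8 s9-a->s13 s9-b->s9 s10-a->s0 s10-b->s14 s11-a->s10 s11-b->s15 s12-a->s16 s12-b->s12 s13-a->s16 s13-b->s13 s14-a->s0 s14-b->s17 s15-a->s18 s15-b->s15 s16-a->s18 s16-b->s16 s17-a->s19 s17-b->s17 s18-a->s19 s18-b->s18 s19-a->s9 s19-b->s19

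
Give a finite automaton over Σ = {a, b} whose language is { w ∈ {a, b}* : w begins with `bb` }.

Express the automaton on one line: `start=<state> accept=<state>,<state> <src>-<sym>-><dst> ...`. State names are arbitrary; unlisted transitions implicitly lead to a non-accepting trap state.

Walk along `bb` while the input agrees: from q0 take `b` to q1, and so on. Any deviation drops to the rejecting sink q3. Once q2 is reached the prefix is confirmed and every continuation is accepted.
4 states suffice.
        a   b  
>  q0   q3  q1 
   q1   q3  q2 
 * q2   q2  q2 
   q3   q3  q3 
(> = start, * = accepting)

start=q0 accept=q2 q0-a->q3 q0-b->q1 q1-a->q3 q1-b->q2 q2-a->q2 q2-b->q2 q3-a->q3 q3-b->q3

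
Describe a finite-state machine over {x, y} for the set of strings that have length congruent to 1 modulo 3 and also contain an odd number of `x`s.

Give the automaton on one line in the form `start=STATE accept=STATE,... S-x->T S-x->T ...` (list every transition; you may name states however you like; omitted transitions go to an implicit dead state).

start=s0 accept=s1 s0-x->s1 s0-y->s2 s1-x->s3 s1-y->s4 s2-x->s4 s2-y->s3 s3-x->s5 s3-y->s0 s4-x->s0 s4-y->s5 s5-x->s2 s5-y->s1

Run two small machines in parallel and take their product. The first has 3 states tracking the input length modulo 3; the second has 2 states tracking the count of `x`s modulo 2. A product state is a pair (one from each), accepting exactly when both do.
With 6 states:
        x   y  
>  s0   s1  s2 
 * s1   s3  s4 
   s2   s4  s3 
   s3   s5  s0 
   s4   s0  s5 
   s5   s2  s1 
(> = start, * = accepting)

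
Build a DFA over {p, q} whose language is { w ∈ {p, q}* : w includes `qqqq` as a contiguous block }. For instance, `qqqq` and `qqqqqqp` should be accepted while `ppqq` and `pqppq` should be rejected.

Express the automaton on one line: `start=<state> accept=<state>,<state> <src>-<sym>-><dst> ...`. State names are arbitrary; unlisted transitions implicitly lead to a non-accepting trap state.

start=A accept=E A-p->A A-q->B B-p->A B-q->C C-p->A C-q->D D-p->A D-q->E E-p->E E-q->E

Track how much of `qqqq` has been matched so far: state A is no progress, E is the absorbing accept state reached once `qqqq` has occurred. Intermediate states record partial matches; on a mismatch, fall back to the longest reusable overlap.
A 5-state machine:
       p  q 
>  A   A  B 
   B   A  C 
   C   A  D 
   D   A  E 
 * E   E  E 
(> = start, * = accepting)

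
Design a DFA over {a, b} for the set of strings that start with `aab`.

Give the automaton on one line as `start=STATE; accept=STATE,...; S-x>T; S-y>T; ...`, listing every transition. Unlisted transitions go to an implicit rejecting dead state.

start=s0; accept=s3; s0-a>s1; s0-b>s4; s1-a>s2; s1-b>s4; s2-a>s4; s2-b>s3; s3-a>s3; s3-b>s3; s4-a>s4; s4-b>s4

Check the first 3 symbols one by one: s0 through s2 record how many have matched `aab` so far; any wrong symbol goes to the dead state s4. After all 3 match we enter the accepting sink s3.
        a   b  
>  s0   s1  s4 
   s1   s2  s4 
   s2   s4  s3 
 * s3   s3  s3 
   s4   s4  s4 
(> = start, * = accepting)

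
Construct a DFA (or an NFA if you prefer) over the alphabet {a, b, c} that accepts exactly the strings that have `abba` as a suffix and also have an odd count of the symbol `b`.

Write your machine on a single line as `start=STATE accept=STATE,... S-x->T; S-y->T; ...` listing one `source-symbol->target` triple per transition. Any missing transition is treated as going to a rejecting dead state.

start=q0; accept=q9; q0-a->q1; q0-b->q2; q0-c->q0; q1-a->q1; q1-b->q3; q1-c->q0; q2-a->q4; q2-b->q0; q2-c->q2; q3-a->q4; q3-b->q5; q3-c->q2; q4-a->q4; q4-b->q6; q4-c->q2; q5-a->q7; q5-b->q2; q5-c->q0; q6-a->q1; q6-b->q8; q6-c->q0; q7-a->q1; q7-b->q3; q7-c->q0; q8-a->q9; q8-b->q0; q8-c->q2; q9-a->q4; q9-b->q6; q9-c->q2

Run two small machines in parallel and take their product. One (5 states) tracks how much of the suffix `abba` has currently been matched; the other (2 states) tracks the count of `b`s modulo 2. Each combined state is a pair, one component from each; accept when both components accept.
10 states suffice.
        a   b   c  
>  q0   q1  q2  q0 
   q1   q1  q3  q0 
   q2   q4  q0  q2 
   q3   q4  q5  q2 
   q4   q4  q6  q2 
   q5   q7  q2  q0 
   q6   q1  q8  q0 
   q7   q1  q3  q0 
   q8   q9  q0  q2 
 * q9   q4  q6  q2 
(> = start, * = accepting)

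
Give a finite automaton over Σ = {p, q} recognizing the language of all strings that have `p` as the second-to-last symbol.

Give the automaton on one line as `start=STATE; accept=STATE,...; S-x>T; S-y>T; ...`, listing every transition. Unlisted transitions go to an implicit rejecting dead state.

start=S0; accept=S3,S4; S0-p>S1; S0-q>S2; S1-p>S3; S1-q>S4; S2-p>S5; S2-q>S6; S3-p>S3; S3-q>S4; S4-p>S5; S4-q>S6; S5-p>S3; S5-q>S4; S6-p>S5; S6-q>S6

A DFA must remember the last 2 symbols (since which symbol is second-to-last isn't known until the input ends). Use one state per possible window of the last ≤2 symbols; accept from those whose window starts with `p`.
        p   q  
>  S0   S1  S2 
   S1   S3  S4 
   S2   S5  S6 
 * S3   S3  S4 
 * S4   S5  S6 
   S5   S3  S4 
   S6   S5  S6 
(> = start, * = accepting)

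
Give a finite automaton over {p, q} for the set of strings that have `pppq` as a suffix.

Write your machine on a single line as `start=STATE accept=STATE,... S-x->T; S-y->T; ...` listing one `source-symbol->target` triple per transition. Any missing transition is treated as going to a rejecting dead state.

Let each state record the length of the longest suffix of the input read so far that is also a prefix of `pppq`. B means the last symbol is `p`; C means the last 2 symbols are `pp`; D means the last 3 symbols are `ppp`; E means the last 4 symbols are `pppq`. Accept only at E, where the string currently ends in `pppq`.
A 5-state machine:
       p  q 
>  A   B  A 
   B   C  A 
   C   D  A 
   D   D  E 
 * E   B  A 
(> = start, * = accepting)

start=A; accept=E; A-p->B; A-q->A; B-p->C; B-q->A; C-p->D; C-q->A; D-p->D; D-q->E; E-p->B; E-q->A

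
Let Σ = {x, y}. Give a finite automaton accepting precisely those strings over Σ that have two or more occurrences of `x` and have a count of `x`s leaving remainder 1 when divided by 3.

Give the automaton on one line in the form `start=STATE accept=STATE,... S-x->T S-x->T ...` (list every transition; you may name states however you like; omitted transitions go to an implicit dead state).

Build one automaton per condition and run them in lockstep. One (4 states) tracks the count of `x`s, saturating at 3; the other (3 states) tracks the count of `x`s modulo 3. Each combined state is a pair, one component from each; accept when both components accept. Equivalent product states are then merged.
A 5-state machine:
       x  y 
>  A   B  A 
   B   C  B 
   C   D  C 
   D   E  D 
 * E   C  E 
(> = start, * = accepting)

start=A accept=E A-x->B A-y->A B-x->C B-y->B C-x->D C-y->C D-x->E D-y->D E-x->C E-y->E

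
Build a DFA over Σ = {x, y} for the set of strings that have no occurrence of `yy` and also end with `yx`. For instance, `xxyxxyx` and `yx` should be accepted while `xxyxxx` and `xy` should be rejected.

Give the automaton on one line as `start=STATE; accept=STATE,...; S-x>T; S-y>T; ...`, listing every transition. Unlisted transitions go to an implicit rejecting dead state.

start=s0; accept=s2; s0-x>s0; s0-y>s1; s1-x>s2; s1-y>s3; s2-x>s0; s2-y>s1; s3-x>s4; s3-y>s3; s4-x>s5; s4-y>s3; s5-x>s5; s5-y>s3

Build one automaton per condition and run them in lockstep. The first has 3 states tracking partial matches of the forbidden pattern `yy`; the second has 3 states tracking how much of the suffix `yx` has currently been matched. A product state is a pair (one from each), accepting exactly when both do.
A 6-state machine:
        x   y  
>  s0   s0  s1 
   s1   s2  s3 
 * s2   s0  s1 
   s3   s4  s3 
   s4   s5  s3 
   s5   s5  s3 
(> = start, * = accepting)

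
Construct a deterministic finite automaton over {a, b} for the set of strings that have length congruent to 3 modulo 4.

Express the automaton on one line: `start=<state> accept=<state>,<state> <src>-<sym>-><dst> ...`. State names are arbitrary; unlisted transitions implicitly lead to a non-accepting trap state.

start=s0 accept=s3 s0-a->s1 s0-b->s1 s1-a->s2 s1-b->s2 s2-a->s3 s2-b->s3 s3-a->s0 s3-b->s0

Count input length modulo 4: every symbol advances one step around the cycle s0 → s1 → s2 → s3 → s0. Accept at s3.
4 states suffice.
        a   b  
>  s0   s1  s1 
   s1   s2  s2 
   s2   s3  s3 
 * s3   s0  s0 
(> = start, * = accepting)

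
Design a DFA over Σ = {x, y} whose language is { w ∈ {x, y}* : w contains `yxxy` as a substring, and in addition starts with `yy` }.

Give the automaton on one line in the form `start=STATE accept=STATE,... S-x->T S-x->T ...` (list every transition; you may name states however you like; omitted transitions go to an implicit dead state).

start=q0 accept=q7 q0-x->q1 q0-y->q2 q1-x->q1 q1-y->q1 q2-x->q1 q2-y->q3 q3-x->q4 q3-y->q3 q4-x->q5 q4-y->q3 q5-x->q6 q5-y->q7 q6-x->q6 q6-y->q3 q7-x->q7 q7-y->q7

Run two small machines in parallel and take their product. The first has 5 states tracking whether and how much of `yxxy` has been seen; the second has 4 states tracking whether the input so far still matches the prefix `yy`. A product state is a pair (one from each), accepting exactly when both do. Minimizing collapses redundant product states.
An 8-state machine:
        x   y  
>  q0   q1  q2 
   q1   q1  q1 
   q2   q1  q3 
   q3   q4  q3 
   q4   q5  q3 
   q5   q6  q7 
   q6   q6  q3 
 * q7   q7  q7 
(> = start, * = accepting)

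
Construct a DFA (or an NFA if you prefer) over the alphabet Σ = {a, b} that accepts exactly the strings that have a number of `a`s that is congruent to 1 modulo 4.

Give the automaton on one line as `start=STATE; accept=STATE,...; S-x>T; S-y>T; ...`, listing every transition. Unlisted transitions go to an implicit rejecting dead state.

start=q0; accept=q1; q0-a>q1; q0-b>q0; q1-a>q2; q1-b>q1; q2-a>q3; q2-b>q2; q3-a>q0; q3-b>q3

Keep the running count of `a`s modulo 4: each `a` advances along the cycle q0 → q1 → q2 → q3 → q0 while other symbols loop. Accept at q1.
With 4 states:
        a   b  
>  q0   q1  q0 
 * q1   q2  q1 
   q2   q3  q2 
   q3   q0  q3 
(> = start, * = accepting)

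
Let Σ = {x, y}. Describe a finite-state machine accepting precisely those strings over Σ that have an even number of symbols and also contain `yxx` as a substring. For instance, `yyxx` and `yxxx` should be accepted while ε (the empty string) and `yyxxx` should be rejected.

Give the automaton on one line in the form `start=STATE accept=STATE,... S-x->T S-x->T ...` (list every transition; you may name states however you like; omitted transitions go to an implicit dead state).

start=S0 accept=S7 S0-x->S1 S0-y->S2 S1-x->S0 S1-y->S3 S2-x->S4 S2-y->S3 S3-x->S5 S3-y->S2 S4-x->S6 S4-y->S2 S5-x->S7 S5-y->S3 S6-x->S7 S6-y->S7 S7-x->S6 S7-y->S6

Run two small machines in parallel and take their product. One (2 states) tracks the input length modulo 2; the other (4 states) tracks whether and how much of `yxx` has been seen. Each combined state is a pair, one component from each; accept when both components accept.
8 states suffice.
        x   y  
>  S0   S1  S2 
   S1   S0  S3 
   S2   S4  S3 
   S3   S5  S2 
   S4   S6  S2 
   S5   S7  S3 
   S6   S7  S7 
 * S7   S6  S6 
(> = start, * = accepting)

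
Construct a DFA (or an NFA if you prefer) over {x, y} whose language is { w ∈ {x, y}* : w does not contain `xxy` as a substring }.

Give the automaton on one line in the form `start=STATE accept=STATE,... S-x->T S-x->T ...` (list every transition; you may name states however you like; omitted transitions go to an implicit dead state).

start=q0 accept=q0,q1,q2 q0-x->q1 q0-y->q0 q1-x->q2 q1-y->q0 q2-x->q2 q2-y->q3 q3-x->q3 q3-y->q3

This is the complement of 'contains `xxy`'. Use the same substring-matching states — q0 through q3 holding how much of `xxy` has just been matched — but flip the accepting set: everything except the trap q3 accepts.
        x   y  
>* q0   q1  q0 
 * q1   q2  q0 
 * q2   q2  q3 
   q3   q3  q3 
(> = start, * = accepting)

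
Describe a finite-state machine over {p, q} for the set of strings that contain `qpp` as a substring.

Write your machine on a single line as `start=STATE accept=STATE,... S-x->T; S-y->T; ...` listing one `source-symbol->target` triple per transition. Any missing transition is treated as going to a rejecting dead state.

States s0..s2 record the length of the longest prefix of `qpp` that matches the current input suffix. Reaching s3 means `qpp` has been seen, and we stay there forever. Accept from s3.
A 4-state machine:
        p   q  
>  s0   s0  s1 
   s1   s2  s1 
   s2   s3  s1 
 * s3   s3  s3 
(> = start, * = accepting)

start=s0; accept=s3; s0-p->s0; s0-q->s1; s1-p->s2; s1-q->s1; s2-p->s3; s2-q->s1; s3-p->s3; s3-q->s3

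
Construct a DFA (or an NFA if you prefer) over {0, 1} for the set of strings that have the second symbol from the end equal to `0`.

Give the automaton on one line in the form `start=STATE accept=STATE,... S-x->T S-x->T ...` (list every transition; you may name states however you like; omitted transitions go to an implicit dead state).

A DFA must remember the last 2 symbols (since which symbol is second-to-last isn't known until the input ends). Use one state per possible window of the last ≤2 symbols; accept from those whose window starts with `0`.
With 7 states:
       0  1 
>  A   B  C 
   B   D  E 
   C   F  G 
 * D   D  E 
 * E   F  G 
   F   D  E 
   G   F  G 
(> = start, * = accepting)

start=A accept=D,E A-0->B A-1->C B-0->D B-1->E C-0->F C-1->G D-0->D D-1->E E-0->F E-1->G F-0->D F-1->E G-0->F G-1->G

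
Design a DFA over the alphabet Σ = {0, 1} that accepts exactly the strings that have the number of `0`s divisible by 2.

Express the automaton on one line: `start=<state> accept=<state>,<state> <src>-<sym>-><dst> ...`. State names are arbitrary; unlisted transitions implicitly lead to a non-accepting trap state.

Keep the running count of `0`s modulo 2: each `0` advances along the cycle s0 → s1 → s0 while other symbols loop. Accept at s0.
        0   1  
>* s0   s1  s0 
   s1   s0  s1 
(> = start, * = accepting)

start=s0 accept=s0 s0-0->s1 s0-1->s0 s1-0->s0 s1-1->s1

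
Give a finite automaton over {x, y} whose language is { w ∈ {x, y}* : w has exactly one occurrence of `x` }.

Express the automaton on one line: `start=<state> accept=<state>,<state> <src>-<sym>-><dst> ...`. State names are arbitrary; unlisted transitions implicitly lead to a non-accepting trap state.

Count `x`s, saturating at 2: state S0 means no `x` yet, S1 means one `x` seen, S2 means more than one. Each `x` increments (capped at S2); other symbols loop. Accept from {S1}.
3 states suffice.
        x   y  
>  S0   S1  S0 
 * S1   S2  S1 
   S2   S2  S2 
(> = start, * = accepting)

start=S0 accept=S1 S0-x->S1 S0-y->S0 S1-x->S2 S1-y->S1 S2-x->S2 S2-y->S2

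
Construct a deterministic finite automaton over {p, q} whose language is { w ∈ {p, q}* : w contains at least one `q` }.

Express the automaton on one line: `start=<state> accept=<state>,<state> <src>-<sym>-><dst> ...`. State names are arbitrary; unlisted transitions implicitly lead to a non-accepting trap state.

start=S0 accept=S1,S2 S0-p->S0 S0-q->S1 S1-p->S1 S1-q->S2 S2-p->S2 S2-q->S2

Count `q`s, saturating at 2: state S0 means no `q` yet, S1 means one `q` seen, S2 means more than one. Each `q` increments (capped at S2); other symbols loop. Accept from {S1, S2}.
        p   q  
>  S0   S0  S1 
 * S1   S1  S2 
 * S2   S2  S2 
(> = start, * = accepting)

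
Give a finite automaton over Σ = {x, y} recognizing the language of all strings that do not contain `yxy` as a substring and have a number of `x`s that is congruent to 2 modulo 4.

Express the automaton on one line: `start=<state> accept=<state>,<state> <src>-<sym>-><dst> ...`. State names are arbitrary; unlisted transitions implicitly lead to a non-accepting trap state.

start=s0 accept=s3,s7,s8 s0-x->s1 s0-y->s2 s1-x->s3 s1-y->s4 s2-x->s5 s2-y->s2 s3-x->s6 s3-y->s7 s4-x->s8 s4-y->s4 s5-x->s3 s5-y->s9 s6-x->s0 s6-y->s10 s7-x->s11 s7-y->s7 s8-x->s6 s8-y->s12 s9-x->s12 s9-y->s9 s10-x->s13 s10-y->s10 s11-x->s0 s11-y->s14 s12-x->s14 s12-y->s12 s13-x->s1 s13-y->s15 s14-x->s15 s14-y->s14 s15-x->s9 s15-y->s15

Run two small machines in parallel and take their product. The first has 4 states tracking partial matches of the forbidden pattern `yxy`; the second has 4 states tracking the count of `x`s modulo 4. A product state is a pair (one from each), accepting exactly when both do.
With 16 states:
          x    y  
>  s0     s1   s2 
   s1     s3   s4 
   s2     s5   s2 
 * s3     s6   s7 
   s4     s8   s4 
   s5     s3   s9 
   s6     s0  s10 
 * s7    s11   s7 
 * s8     s6  s12 
   s9    s12   s9 
   s10   s13  s10 
   s11    s0  s14 
   s12   s14  s12 
   s13    s1  s15 
   s14   s15  s14 
   s15    s9  s15 
(> = start, * = accepting)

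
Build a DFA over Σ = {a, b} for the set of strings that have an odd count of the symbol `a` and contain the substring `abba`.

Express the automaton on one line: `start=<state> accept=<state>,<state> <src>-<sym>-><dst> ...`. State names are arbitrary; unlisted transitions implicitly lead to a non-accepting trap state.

Run two small machines in parallel and take their product. One (2 states) tracks the count of `a`s modulo 2; the other (5 states) tracks whether and how much of `abba` has been seen. Each combined state is a pair, one component from each; accept when both components accept.
        a   b  
>  q0   q1  q0 
   q1   q2  q3 
   q2   q1  q4 
   q3   q2  q5 
   q4   q1  q6 
   q5   q7  q8 
   q6   q9  q0 
   q7   q9  q7 
   q8   q2  q8 
 * q9   q7  q9 
(> = start, * = accepting)

start=q0 accept=q9 q0-a->q1 q0-b->q0 q1-a->q2 q1-b->q3 q2-a->q1 q2-b->q4 q3-a->q2 q3-b->q5 q4-a->q1 q4-b->q6 q5-a->q7 q5-b->q8 q6-a->q9 q6-b->q0 q7-a->q9 q7-b->q7 q8-a->q2 q8-b->q8 q9-a->q7 q9-b->q9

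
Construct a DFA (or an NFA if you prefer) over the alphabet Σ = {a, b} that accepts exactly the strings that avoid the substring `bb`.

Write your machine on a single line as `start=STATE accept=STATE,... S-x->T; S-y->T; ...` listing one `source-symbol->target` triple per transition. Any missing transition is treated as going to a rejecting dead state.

start=q0; accept=q0,q1; q0-a->q0; q0-b->q1; q1-a->q0; q1-b->q2; q2-a->q2; q2-b->q2

This is the complement of 'contains `bb`'. Use the same substring-matching states — q0 through q2 holding how much of `bb` has just been matched — but flip the accepting set: everything except the trap q2 accepts.
        a   b  
>* q0   q0  q1 
 * q1   q0  q2 
   q2   q2  q2 
(> = start, * = accepting)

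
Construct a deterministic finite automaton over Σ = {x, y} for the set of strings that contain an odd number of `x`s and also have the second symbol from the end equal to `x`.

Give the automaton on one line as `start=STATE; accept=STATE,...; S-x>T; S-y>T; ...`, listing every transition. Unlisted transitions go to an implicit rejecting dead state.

start=q0; accept=q4,q7; q0-x>q1; q0-y>q2; q1-x>q3; q1-y>q4; q2-x>q5; q2-y>q6; q3-x>q7; q3-y>q8; q4-x>q9; q4-y>q10; q5-x>q3; q5-y>q4; q6-x>q5; q6-y>q6; q7-x>q3; q7-y>q4; q8-x>q5; q8-y>q6; q9-x>q7; q9-y>q8; q10-x>q9; q10-y>q10

Run two small machines in parallel and take their product. The first has 2 states tracking the count of `x`s modulo 2; the second has 7 states tracking the last 2 symbols read. A product state is a pair (one from each), accepting exactly when both do.
          x    y  
>  q0     q1   q2 
   q1     q3   q4 
   q2     q5   q6 
   q3     q7   q8 
 * q4     q9  q10 
   q5     q3   q4 
   q6     q5   q6 
 * q7     q3   q4 
   q8     q5   q6 
   q9     q7   q8 
   q10    q9  q10 
(> = start, * = accepting)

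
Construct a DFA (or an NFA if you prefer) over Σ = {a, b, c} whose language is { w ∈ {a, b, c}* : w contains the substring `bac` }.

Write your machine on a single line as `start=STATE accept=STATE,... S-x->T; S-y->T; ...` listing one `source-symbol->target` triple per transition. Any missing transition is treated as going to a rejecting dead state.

States S0..S2 record the length of the longest prefix of `bac` that matches the current input suffix. Reaching S3 means `bac` has been seen, and we stay there forever. Accept from S3.
A 4-state machine:
        a   b   c  
>  S0   S0  S1  S0 
   S1   S2  S1  S0 
   S2   S0  S1  S3 
 * S3   S3  S3  S3 
(> = start, * = accepting)

start=S0; accept=S3; S0-a->S0; S0-b->S1; S0-c->S0; S1-a->S2; S1-b->S1; S1-c->S0; S2-a->S0; S2-b->S1; S2-c->S3; S3-a->S3; S3-b->S3; S3-c->S3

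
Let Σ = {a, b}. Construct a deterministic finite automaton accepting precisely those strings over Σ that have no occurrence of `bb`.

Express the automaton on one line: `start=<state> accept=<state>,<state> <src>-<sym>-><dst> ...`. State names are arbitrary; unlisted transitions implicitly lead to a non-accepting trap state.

start=q0 accept=q0,q1 q0-a->q0 q0-b->q1 q1-a->q0 q1-b->q2 q2-a->q2 q2-b->q2

This is the complement of 'contains `bb`'. Use the same substring-matching states — q0 through q2 holding how much of `bb` has just been matched — but flip the accepting set: everything except the trap q2 accepts.
        a   b  
>* q0   q0  q1 
 * q1   q0  q2 
   q2   q2  q2 
(> = start, * = accepting)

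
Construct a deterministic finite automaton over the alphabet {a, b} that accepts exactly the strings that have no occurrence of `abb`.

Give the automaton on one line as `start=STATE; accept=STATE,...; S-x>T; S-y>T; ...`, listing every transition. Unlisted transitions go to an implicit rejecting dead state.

Track partial matches of the forbidden pattern `abb`. State S3 is a dead state reached once `abb` has occurred; every other state accepts. S0 means no part of `abb` is currently matched.
With 4 states:
        a   b  
>* S0   S1  S0 
 * S1   S1  S2 
 * S2   S1  S3 
   S3   S3  S3 
(> = start, * = accepting)

start=S0; accept=S0,S1,S2; S0-a>S1; S0-b>S0; S1-a>S1; S1-b>S2; S2-a>S1; S2-b>S3; S3-a>S3; S3-b>S3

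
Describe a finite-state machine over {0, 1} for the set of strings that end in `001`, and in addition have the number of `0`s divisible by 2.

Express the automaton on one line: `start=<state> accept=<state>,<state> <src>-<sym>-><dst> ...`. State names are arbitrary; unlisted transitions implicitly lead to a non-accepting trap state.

Build one automaton per condition and run them in lockstep. One (4 states) tracks how much of the suffix `001` has currently been matched; the other (2 states) tracks the count of `0`s modulo 2. Each combined state is a pair, one component from each; accept when both components accept. Minimizing collapses redundant product states.
A 5-state machine:
        0   1  
>  S0   S1  S0 
   S1   S2  S3 
   S2   S1  S4 
   S3   S0  S3 
 * S4   S1  S0 
(> = start, * = accepting)

start=S0 accept=S4 S0-0->S1 S0-1->S0 S1-0->S2 S1-1->S3 S2-0->S1 S2-1->S4 S3-0->S0 S3-1->S3 S4-0->S1 S4-1->S0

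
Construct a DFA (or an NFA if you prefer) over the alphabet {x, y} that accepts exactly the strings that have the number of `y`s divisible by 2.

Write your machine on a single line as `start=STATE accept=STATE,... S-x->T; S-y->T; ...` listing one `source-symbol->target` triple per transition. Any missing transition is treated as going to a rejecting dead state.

start=A; accept=A; A-x->A; A-y->B; B-x->B; B-y->A

The only thing that matters is how many `y`s have appeared, reduced mod 2. Use one state per residue: A for 0, …, B for 1. Reading `y` moves to the next residue; anything else stays put. A is accepting.
A 2-state machine:
       x  y 
>* A   A  B 
   B   B  A 
(> = start, * = accepting)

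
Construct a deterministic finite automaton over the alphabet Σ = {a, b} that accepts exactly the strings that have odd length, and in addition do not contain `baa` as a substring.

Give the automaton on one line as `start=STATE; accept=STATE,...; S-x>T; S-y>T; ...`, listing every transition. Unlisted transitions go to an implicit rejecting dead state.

Build one automaton per condition and run them in lockstep. One (2 states) tracks the input length modulo 2; the other (4 states) tracks partial matches of the forbidden pattern `baa`. Each combined state is a pair, one component from each; accept when both components accept. Minimizing collapses redundant product states.
7 states suffice.
        a   b  
>  S0   S1  S2 
 * S1   S0  S3 
 * S2   S4  S3 
   S3   S5  S2 
   S4   S6  S2 
 * S5   S6  S3 
   S6   S6  S6 
(> = start, * = accepting)

start=S0; accept=S1,S2,S5; S0-a>S1; S0-b>S2; S1-a>S0; S1-b>S3; S2-a>S4; S2-b>S3; S3-a>S5; S3-b>S2; S4-a>S6; S4-b>S2; S5-a>S6; S5-b>S3; S6-a>S6; S6-b>S6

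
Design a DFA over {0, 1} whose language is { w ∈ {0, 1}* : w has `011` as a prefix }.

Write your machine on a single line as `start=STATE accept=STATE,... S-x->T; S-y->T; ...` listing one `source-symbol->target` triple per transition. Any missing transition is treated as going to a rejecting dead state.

start=q0; accept=q3; q0-0->q1; q0-1->q4; q1-0->q4; q1-1->q2; q2-0->q4; q2-1->q3; q3-0->q3; q3-1->q3; q4-0->q4; q4-1->q4

Walk along `011` while the input agrees: from q0 take `0` to q1, and so on. Any deviation drops to the rejecting sink q4. Once q3 is reached the prefix is confirmed and every continuation is accepted.
A 5-state machine:
        0   1  
>  q0   q1  q4 
   q1   q4  q2 
   q2   q4  q3 
 * q3   q3  q3 
   q4   q4  q4 
(> = start, * = accepting)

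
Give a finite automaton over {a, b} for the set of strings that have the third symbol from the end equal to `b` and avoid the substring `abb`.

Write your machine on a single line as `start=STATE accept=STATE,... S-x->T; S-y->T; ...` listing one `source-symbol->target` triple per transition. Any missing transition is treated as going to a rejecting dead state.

start=s0; accept=s7,s8,s9,s10; s0-a->s1; s0-b->s2; s1-a->s1; s1-b->s3; s2-a->s4; s2-b->s5; s3-a->s4; s3-b->s6; s4-a->s7; s4-b->s8; s5-a->s9; s5-b->s10; s6-a->s6; s6-b->s6; s7-a->s1; s7-b->s3; s8-a->s4; s8-b->s6; s9-a->s7; s9-b->s8; s10-a->s9; s10-b->s10

Handle the two conditions separately and then intersect. The first has 15 states tracking the last 3 symbols read; the second has 4 states tracking partial matches of the forbidden pattern `abb`. A product state is a pair (one from each), accepting exactly when both do. After merging equivalent states the machine shrinks.
With 11 states:
          a    b  
>  s0     s1   s2 
   s1     s1   s3 
   s2     s4   s5 
   s3     s4   s6 
   s4     s7   s8 
   s5     s9  s10 
   s6     s6   s6 
 * s7     s1   s3 
 * s8     s4   s6 
 * s9     s7   s8 
 * s10    s9  s10 
(> = start, * = accepting)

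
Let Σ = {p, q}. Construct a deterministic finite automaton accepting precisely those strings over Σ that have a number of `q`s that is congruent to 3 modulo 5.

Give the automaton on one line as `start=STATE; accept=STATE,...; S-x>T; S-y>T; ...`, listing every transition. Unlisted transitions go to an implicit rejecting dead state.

start=A; accept=D; A-p>A; A-q>B; B-p>B; B-q>C; C-p>C; C-q>D; D-p>D; D-q>E; E-p>E; E-q>A

The only thing that matters is how many `q`s have appeared, reduced mod 5. Use one state per residue: A for 0, …, E for 4. Reading `q` moves to the next residue; anything else stays put. D is accepting.
5 states suffice.
       p  q 
>  A   A  B 
   B   B  C 
   C   C  D 
 * D   D  E 
   E   E  A 
(> = start, * = accepting)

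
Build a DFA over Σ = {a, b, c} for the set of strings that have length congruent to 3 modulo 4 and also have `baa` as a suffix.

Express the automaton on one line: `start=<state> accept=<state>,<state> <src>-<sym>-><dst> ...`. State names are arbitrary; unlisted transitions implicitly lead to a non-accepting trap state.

Handle the two conditions separately and then intersect. The first has 4 states tracking the input length modulo 4; the second has 4 states tracking how much of the suffix `baa` has currently been matched. A product state is a pair (one from each), accepting exactly when both do. After merging equivalent states the machine shrinks.
A 7-state machine:
        a   b   c  
>  S0   S1  S2  S1 
   S1   S3  S3  S3 
   S2   S4  S3  S3 
   S3   S5  S5  S5 
   S4   S6  S5  S5 
   S5   S0  S0  S0 
 * S6   S0  S0  S0 
(> = start, * = accepting)

start=S0 accept=S6 S0-a->S1 S0-b->S2 S0-c->S1 S1-a->S3 S1-b->S3 S1-c->S3 S2-a->S4 S2-b->S3 S2-c->S3 S3-a->S5 S3-b->S5 S3-c->S5 S4-a->S6 S4-b->S5 S4-c->S5 S5-a->S0 S5-b->S0 S5-c->S0 S6-a->S0 S6-b->S0 S6-c->S0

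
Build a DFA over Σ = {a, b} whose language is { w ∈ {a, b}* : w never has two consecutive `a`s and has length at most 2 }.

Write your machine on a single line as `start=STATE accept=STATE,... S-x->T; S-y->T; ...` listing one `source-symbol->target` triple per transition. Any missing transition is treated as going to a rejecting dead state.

start=q0; accept=q0,q1,q2,q4; q0-a->q1; q0-b->q2; q1-a->q3; q1-b->q4; q2-a->q4; q2-b->q4; q3-a->q3; q3-b->q3; q4-a->q3; q4-b->q3

Run two small machines in parallel and take their product. The first has 3 states tracking partial matches of the forbidden pattern `aa`; the second has 4 states tracking the input length, saturating at 3. A product state is a pair (one from each), accepting exactly when both do. Minimizing collapses redundant product states.
A 5-state machine:
        a   b  
>* q0   q1  q2 
 * q1   q3  q4 
 * q2   q4  q4 
   q3   q3  q3 
 * q4   q3  q3 
(> = start, * = accepting)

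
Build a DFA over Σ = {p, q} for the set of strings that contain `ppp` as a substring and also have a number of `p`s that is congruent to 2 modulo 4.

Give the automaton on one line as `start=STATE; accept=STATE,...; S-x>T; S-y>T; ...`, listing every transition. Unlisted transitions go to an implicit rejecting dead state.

Run two small machines in parallel and take their product. The first has 4 states tracking whether and how much of `ppp` has been seen; the second has 4 states tracking the count of `p`s modulo 4. A product state is a pair (one from each), accepting exactly when both do.
With 16 states:
          p    q  
>  s0     s1   s0 
   s1     s2   s3 
   s2     s4   s5 
   s3     s6   s3 
   s4     s7   s4 
   s5     s8   s5 
   s6     s9   s5 
   s7    s10   s7 
   s8    s11  s12 
   s9     s7  s12 
   s10   s13  s10 
   s11   s10   s0 
   s12   s14  s12 
 * s13    s4  s13 
   s14   s15   s0 
   s15   s13   s3 
(> = start, * = accepting)

start=s0; accept=s13; s0-p>s1; s0-q>s0; s1-p>s2; s1-q>s3; s2-p>s4; s2-q>s5; s3-p>s6; s3-q>s3; s4-p>s7; s4-q>s4; s5-p>s8; s5-q>s5; s6-p>s9; s6-q>s5; s7-p>s10; s7-q>s7; s8-p>s11; s8-q>s12; s9-p>s7; s9-q>s12; s10-p>s13; s10-q>s10; s11-p>s10; s11-q>s0; s12-p>s14; s12-q>s12; s13-p>s4; s13-q>s13; s14-p>s15; s14-q>s0; s15-p>s13; s15-q>s3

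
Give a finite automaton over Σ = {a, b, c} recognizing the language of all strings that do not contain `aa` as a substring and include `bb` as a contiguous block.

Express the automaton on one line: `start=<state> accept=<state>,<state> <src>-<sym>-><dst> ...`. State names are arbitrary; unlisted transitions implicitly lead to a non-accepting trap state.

Build one automaton per condition and run them in lockstep. One (3 states) tracks partial matches of the forbidden pattern `aa`; the other (3 states) tracks whether and how much of `bb` has been seen. Each combined state is a pair, one component from each; accept when both components accept. Equivalent product states are then merged.
A 6-state machine:
        a   b   c  
>  q0   q1  q2  q0 
   q1   q3  q2  q0 
   q2   q1  q4  q0 
   q3   q3  q3  q3 
 * q4   q5  q4  q4 
 * q5   q3  q4  q4 
(> = start, * = accepting)

start=q0 accept=q4,q5 q0-a->q1 q0-b->q2 q0-c->q0 q1-a->q3 q1-b->q2 q1-c->q0 q2-a->q1 q2-b->q4 q2-c->q0 q3-a->q3 q3-b->q3 q3-c->q3 q4-a->q5 q4-b->q4 q4-c->q4 q5-a->q3 q5-b->q4 q5-c->q4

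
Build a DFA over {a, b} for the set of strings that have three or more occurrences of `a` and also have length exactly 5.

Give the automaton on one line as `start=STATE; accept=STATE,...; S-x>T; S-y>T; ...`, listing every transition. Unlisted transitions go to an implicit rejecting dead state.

Handle the two conditions separately and then intersect. The first has 5 states tracking the count of `a`s, saturating at 4; the second has 7 states tracking the input length, saturating at 6. A product state is a pair (one from each), accepting exactly when both do. Minimizing collapses redundant product states.
          a    b  
>  s0     s1   s2 
   s1     s3   s4 
   s2     s4   s5 
   s3     s6   s7 
   s4     s7   s8 
   s5     s8   s9 
   s6    s10  s10 
   s7    s10  s11 
   s8    s11   s9 
   s9     s9   s9 
   s10   s12  s12 
   s11   s12   s9 
 * s12    s9   s9 
(> = start, * = accepting)

start=s0; accept=s12; s0-a>s1; s0-b>s2; s1-a>s3; s1-b>s4; s2-a>s4; s2-b>s5; s3-a>s6; s3-b>s7; s4-a>s7; s4-b>s8; s5-a>s8; s5-b>s9; s6-a>s10; s6-b>s10; s7-a>s10; s7-b>s11; s8-a>s11; s8-b>s9; s9-a>s9; s9-b>s9; s10-a>s12; s10-b>s12; s11-a>s12; s11-b>s9; s12-a>s9; s12-b>s9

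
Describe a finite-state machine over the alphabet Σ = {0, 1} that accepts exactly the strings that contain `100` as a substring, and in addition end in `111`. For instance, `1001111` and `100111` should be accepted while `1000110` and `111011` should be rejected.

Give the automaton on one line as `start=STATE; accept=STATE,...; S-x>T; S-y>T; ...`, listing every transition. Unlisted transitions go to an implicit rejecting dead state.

start=q0; accept=q8; q0-0>q0; q0-1>q1; q1-0>q2; q1-1>q3; q2-0>q4; q2-1>q1; q3-0>q2; q3-1>q5; q4-0>q4; q4-1>q6; q5-0>q2; q5-1>q5; q6-0>q4; q6-1>q7; q7-0>q4; q7-1>q8; q8-0>q4; q8-1>q8

Build one automaton per condition and run them in lockstep. The first has 4 states tracking whether and how much of `100` has been seen; the second has 4 states tracking how much of the suffix `111` has currently been matched. A product state is a pair (one from each), accepting exactly when both do.
A 9-state machine:
        0   1  
>  q0   q0  q1 
   q1   q2  q3 
   q2   q4  q1 
   q3   q2  q5 
   q4   q4  q6 
   q5   q2  q5 
   q6   q4  q7 
   q7   q4  q8 
 * q8   q4  q8 
(> = start, * = accepting)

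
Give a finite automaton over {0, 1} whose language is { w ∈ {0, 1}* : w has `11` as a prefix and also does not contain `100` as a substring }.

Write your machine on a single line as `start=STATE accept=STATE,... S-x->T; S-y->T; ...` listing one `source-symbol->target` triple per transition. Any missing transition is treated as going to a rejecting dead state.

Build one automaton per condition and run them in lockstep. One (4 states) tracks whether the input so far still matches the prefix `11`; the other (4 states) tracks partial matches of the forbidden pattern `100`. Each combined state is a pair, one component from each; accept when both components accept. After merging equivalent states the machine shrinks.
With 5 states:
        0   1  
>  S0   S1  S2 
   S1   S1  S1 
   S2   S1  S3 
 * S3   S4  S3 
 * S4   S1  S3 
(> = start, * = accepting)

start=S0; accept=S3,S4; S0-0->S1; S0-1->S2; S1-0->S1; S1-1->S1; S2-0->S1; S2-1->S3; S3-0->S4; S3-1->S3; S4-0->S1; S4-1->S3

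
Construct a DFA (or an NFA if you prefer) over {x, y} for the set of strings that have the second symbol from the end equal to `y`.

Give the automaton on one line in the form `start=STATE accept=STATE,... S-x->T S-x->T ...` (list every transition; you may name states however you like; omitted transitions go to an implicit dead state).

Because acceptance depends on a position counted from the end, the machine has to buffer the most recent 2 symbols. Make each state the string of the last up-to-2 symbols read; on input `x` shift the window left and append `x`. Accept when the buffered window has length 2 and begins with `y`.
       x  y 
>  A   B  C 
   B   D  E 
   C   F  G 
   D   D  E 
   E   F  G 
 * F   D  E 
 * G   F  G 
(> = start, * = accepting)

start=A accept=F,G A-x->B A-y->C B-x->D B-y->E C-x->F C-y->G D-x->D D-y->E E-x->F E-y->G F-x->D F-y->E G-x->F G-y->G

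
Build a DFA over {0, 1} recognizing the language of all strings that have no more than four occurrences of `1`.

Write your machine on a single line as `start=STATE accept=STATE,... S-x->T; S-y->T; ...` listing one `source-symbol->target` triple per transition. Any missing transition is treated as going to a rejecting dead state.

start=q0; accept=q0,q1,q2,q3,q4; q0-0->q0; q0-1->q1; q1-0->q1; q1-1->q2; q2-0->q2; q2-1->q3; q3-0->q3; q3-1->q4; q4-0->q4; q4-1->q5; q5-0->q5; q5-1->q5

Only the number of `1`s matters, and only up to 5. Make a chain q0 → q1 → q2 → q3 → q4 → q5 advanced by each `1` (with q5 absorbing); every other symbol self-loops. The accepting set is {q0, q1, q2, q3, q4}.
        0   1  
>* q0   q0  q1 
 * q1   q1  q2 
 * q2   q2  q3 
 * q3   q3  q4 
 * q4   q4  q5 
   q5   q5  q5 
(> = start, * = accepting)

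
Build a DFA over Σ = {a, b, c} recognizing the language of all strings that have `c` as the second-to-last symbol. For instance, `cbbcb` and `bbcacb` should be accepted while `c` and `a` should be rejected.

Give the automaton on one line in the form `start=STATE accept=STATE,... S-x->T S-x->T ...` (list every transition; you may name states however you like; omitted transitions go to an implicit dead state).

start=s0 accept=s10,s11,s12 s0-a->s1 s0-b->s2 s0-c->s3 s1-a->s4 s1-b->s5 s1-c->s6 s2-a->s7 s2-b->s8 s2-c->s9 s3-a->s10 s3-b->s11 s3-c->s12 s4-a->s4 s4-b->s5 s4-c->s6 s5-a->s7 s5-b->s8 s5-c->s9 s6-a->s10 s6-b->s11 s6-c->s12 s7-a->s4 s7-b->s5 s7-c->s6 s8-a->s7 s8-b->s8 s8-c->s9 s9-a->s10 s9-b->s11 s9-c->s12 s10-a->s4 s10-b->s5 s10-c->s6 s11-a->s7 s11-b->s8 s11-c->s9 s12-a->s10 s12-b->s11 s12-c->s12

Because acceptance depends on a position counted from the end, the machine has to buffer the most recent 2 symbols. Make each state the string of the last up-to-2 symbols read; on input `x` shift the window left and append `x`. Accept when the buffered window has length 2 and begins with `c`.
With 13 states:
          a    b    c  
>  s0     s1   s2   s3 
   s1     s4   s5   s6 
   s2     s7   s8   s9 
   s3    s10  s11  s12 
   s4     s4   s5   s6 
   s5     s7   s8   s9 
   s6    s10  s11  s12 
   s7     s4   s5   s6 
   s8     s7   s8   s9 
   s9    s10  s11  s12 
 * s10    s4   s5   s6 
 * s11    s7   s8   s9 
 * s12   s10  s11  s12 
(> = start, * = accepting)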